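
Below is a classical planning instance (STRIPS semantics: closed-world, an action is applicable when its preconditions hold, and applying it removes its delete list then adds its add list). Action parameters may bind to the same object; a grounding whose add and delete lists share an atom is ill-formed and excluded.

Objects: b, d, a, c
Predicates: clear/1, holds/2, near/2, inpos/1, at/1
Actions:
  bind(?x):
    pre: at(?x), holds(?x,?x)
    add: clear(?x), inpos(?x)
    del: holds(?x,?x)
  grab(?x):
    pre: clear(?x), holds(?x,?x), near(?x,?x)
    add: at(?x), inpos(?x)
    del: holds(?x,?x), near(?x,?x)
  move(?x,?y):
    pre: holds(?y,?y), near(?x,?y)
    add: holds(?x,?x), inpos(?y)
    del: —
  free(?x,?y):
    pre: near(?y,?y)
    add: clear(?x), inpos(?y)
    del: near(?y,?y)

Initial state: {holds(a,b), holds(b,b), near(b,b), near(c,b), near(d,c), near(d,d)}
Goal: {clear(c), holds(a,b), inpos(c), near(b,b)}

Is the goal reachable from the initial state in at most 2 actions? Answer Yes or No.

No

1. move(c,b)  →  {holds(a,b), holds(b,b), holds(c,c), inpos(b), near(b,b), near(c,b), near(d,c), near(d,d)}
2. move(d,c)  →  {holds(a,b), holds(b,b), holds(c,c), holds(d,d), inpos(b), inpos(c), near(b,b), near(c,b), near(d,c), near(d,d)}
3. free(c,d)  →  {clear(c), holds(a,b), holds(b,b), holds(c,c), holds(d,d), inpos(b), inpos(c), inpos(d), near(b,b), near(c,b), near(d,c)}
optimal plan length = 3; 3 > 2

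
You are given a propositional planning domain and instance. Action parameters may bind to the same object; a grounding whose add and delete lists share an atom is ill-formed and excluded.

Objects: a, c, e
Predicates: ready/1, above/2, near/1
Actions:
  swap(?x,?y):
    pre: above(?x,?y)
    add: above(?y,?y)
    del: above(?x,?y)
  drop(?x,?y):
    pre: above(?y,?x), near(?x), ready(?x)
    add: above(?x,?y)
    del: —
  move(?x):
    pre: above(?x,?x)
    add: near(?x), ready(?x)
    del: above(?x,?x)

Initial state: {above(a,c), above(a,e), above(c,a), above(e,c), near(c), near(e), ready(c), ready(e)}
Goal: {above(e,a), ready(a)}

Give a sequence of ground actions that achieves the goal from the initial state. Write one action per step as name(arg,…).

swap(c,a); drop(e,a); move(a)

1. swap(c,a)  →  {above(a,a), above(a,c), above(a,e), above(e,c), near(c), near(e), ready(c), ready(e)}
2. drop(e,a)  →  {above(a,a), above(a,c), above(a,e), above(e,a), above(e,c), near(c), near(e), ready(c), ready(e)}
3. move(a)  →  {above(a,c), above(a,e), above(e,a), above(e,c), near(a), near(c), near(e), ready(a), ready(c), ready(e)}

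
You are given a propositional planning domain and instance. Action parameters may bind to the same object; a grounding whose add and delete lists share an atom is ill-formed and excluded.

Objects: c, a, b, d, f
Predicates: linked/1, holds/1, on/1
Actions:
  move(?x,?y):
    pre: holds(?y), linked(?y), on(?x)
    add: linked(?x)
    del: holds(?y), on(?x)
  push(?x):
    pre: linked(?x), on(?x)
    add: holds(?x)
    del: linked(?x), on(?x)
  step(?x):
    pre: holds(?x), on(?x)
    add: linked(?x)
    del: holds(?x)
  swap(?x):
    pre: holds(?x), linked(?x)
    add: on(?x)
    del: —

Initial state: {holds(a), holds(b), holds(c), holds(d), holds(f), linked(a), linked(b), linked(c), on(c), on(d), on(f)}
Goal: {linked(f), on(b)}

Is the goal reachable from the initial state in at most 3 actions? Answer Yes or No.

Yes

1. move(f,c)  →  {holds(a), holds(b), holds(d), holds(f), linked(a), linked(b), linked(c), linked(f), on(c), on(d)}
2. swap(b)  →  {holds(a), holds(b), holds(d), holds(f), linked(a), linked(b), linked(c), linked(f), on(b), on(c), on(d)}
optimal plan length = 2; 2 ≤ 3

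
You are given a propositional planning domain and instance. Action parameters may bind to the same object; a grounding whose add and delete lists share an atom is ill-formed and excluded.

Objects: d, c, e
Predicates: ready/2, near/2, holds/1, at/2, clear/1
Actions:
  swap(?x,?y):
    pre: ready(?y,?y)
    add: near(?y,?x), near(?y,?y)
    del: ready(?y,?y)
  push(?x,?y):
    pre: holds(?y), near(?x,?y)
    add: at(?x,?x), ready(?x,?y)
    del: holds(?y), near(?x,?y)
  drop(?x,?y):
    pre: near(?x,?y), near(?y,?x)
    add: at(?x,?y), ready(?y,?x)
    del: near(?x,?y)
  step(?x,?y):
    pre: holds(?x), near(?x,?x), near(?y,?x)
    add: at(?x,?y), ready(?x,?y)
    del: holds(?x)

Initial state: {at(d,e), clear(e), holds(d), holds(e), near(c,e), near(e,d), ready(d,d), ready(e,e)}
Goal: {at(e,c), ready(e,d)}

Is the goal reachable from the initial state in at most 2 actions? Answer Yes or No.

No

1. swap(d,e)  →  {at(d,e), clear(e), holds(d), holds(e), near(c,e), near(e,d), near(e,e), ready(d,d)}
2. push(e,d)  →  {at(d,e), at(e,e), clear(e), holds(e), near(c,e), near(e,e), ready(d,d), ready(e,d)}
3. step(e,c)  →  {at(d,e), at(e,c), at(e,e), clear(e), near(c,e), near(e,e), ready(d,d), ready(e,c), ready(e,d)}
optimal plan length = 3; 3 > 2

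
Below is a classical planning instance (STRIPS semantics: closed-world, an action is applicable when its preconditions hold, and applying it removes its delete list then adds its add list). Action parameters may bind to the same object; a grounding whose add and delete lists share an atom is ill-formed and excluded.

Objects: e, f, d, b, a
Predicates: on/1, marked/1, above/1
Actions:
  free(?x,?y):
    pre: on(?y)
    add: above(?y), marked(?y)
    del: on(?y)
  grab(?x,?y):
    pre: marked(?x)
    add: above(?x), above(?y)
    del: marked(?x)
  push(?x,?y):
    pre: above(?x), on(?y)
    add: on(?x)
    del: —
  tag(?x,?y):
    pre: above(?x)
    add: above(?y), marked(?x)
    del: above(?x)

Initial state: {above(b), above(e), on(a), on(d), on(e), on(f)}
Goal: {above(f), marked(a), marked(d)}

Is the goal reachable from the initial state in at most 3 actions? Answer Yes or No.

1. free(e,f)  →  {above(b), above(e), above(f), marked(f), on(a), on(d), on(e)}
2. free(e,d)  →  {above(b), above(d), above(e), above(f), marked(d), marked(f), on(a), on(e)}
3. free(e,a)  →  {above(a), above(b), above(d), above(e), above(f), marked(a), marked(d), marked(f), on(e)}
optimal plan length = 3; 3 ≤ 3

Yes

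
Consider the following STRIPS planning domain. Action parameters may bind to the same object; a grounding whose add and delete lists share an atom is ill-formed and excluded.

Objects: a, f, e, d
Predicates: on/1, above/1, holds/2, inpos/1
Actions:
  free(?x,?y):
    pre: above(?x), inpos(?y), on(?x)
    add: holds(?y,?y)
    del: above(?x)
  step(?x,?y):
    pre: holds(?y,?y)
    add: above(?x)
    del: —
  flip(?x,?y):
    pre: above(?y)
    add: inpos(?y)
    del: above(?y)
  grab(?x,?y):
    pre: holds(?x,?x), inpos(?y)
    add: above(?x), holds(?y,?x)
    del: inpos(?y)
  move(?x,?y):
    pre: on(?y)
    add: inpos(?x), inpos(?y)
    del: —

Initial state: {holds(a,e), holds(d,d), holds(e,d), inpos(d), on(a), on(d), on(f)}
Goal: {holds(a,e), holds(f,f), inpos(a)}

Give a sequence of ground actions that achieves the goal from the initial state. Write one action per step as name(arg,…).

step(a,d); move(a,f); free(a,f)

1. step(a,d)  →  {above(a), holds(a,e), holds(d,d), holds(e,d), inpos(d), on(a), on(d), on(f)}
2. move(a,f)  →  {above(a), holds(a,e), holds(d,d), holds(e,d), inpos(a), inpos(d), inpos(f), on(a), on(d), on(f)}
3. free(a,f)  →  {holds(a,e), holds(d,d), holds(e,d), holds(f,f), inpos(a), inpos(d), inpos(f), on(a), on(d), on(f)}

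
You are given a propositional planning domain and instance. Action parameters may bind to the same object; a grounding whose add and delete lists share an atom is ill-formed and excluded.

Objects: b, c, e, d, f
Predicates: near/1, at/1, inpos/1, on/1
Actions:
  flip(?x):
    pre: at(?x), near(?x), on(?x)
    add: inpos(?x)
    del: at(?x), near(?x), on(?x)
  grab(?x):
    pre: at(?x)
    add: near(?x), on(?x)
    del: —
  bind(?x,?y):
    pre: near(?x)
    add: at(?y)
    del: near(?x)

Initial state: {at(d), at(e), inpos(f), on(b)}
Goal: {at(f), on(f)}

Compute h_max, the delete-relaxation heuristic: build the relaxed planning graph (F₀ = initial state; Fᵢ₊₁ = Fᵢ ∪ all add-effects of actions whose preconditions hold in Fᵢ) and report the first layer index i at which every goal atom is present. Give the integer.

3

F0 = init (4 atoms)
F1 = F0 ∪ {near(d), near(e), on(d), on(e)}  (8 atoms)
F2 = F1 ∪ {at(b), at(c), at(f), inpos(d), inpos(e)}  (13 atoms)
F3 = F2 ∪ {near(b), near(c), near(f), on(c), on(f)}  (18 atoms)
goal ⊆ F3  ⇒  h_max = 3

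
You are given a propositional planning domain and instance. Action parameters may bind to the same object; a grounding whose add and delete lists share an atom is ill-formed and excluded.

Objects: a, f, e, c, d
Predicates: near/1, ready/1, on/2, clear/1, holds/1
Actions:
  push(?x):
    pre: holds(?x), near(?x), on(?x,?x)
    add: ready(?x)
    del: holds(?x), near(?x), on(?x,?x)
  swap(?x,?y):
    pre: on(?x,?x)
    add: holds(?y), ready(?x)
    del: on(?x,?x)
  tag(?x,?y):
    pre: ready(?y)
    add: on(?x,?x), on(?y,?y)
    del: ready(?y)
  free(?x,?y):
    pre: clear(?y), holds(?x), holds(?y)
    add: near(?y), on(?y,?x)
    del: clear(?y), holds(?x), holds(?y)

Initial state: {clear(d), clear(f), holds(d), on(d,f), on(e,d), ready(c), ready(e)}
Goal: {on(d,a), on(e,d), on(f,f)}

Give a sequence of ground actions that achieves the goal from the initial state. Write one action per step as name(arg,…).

1. tag(f,e)  →  {clear(d), clear(f), holds(d), on(d,f), on(e,d), on(e,e), on(f,f), ready(c)}
2. swap(e,a)  →  {clear(d), clear(f), holds(a), holds(d), on(d,f), on(e,d), on(f,f), ready(c), ready(e)}
3. free(a,d)  →  {clear(f), near(d), on(d,a), on(d,f), on(e,d), on(f,f), ready(c), ready(e)}

tag(f,e); swap(e,a); free(a,d)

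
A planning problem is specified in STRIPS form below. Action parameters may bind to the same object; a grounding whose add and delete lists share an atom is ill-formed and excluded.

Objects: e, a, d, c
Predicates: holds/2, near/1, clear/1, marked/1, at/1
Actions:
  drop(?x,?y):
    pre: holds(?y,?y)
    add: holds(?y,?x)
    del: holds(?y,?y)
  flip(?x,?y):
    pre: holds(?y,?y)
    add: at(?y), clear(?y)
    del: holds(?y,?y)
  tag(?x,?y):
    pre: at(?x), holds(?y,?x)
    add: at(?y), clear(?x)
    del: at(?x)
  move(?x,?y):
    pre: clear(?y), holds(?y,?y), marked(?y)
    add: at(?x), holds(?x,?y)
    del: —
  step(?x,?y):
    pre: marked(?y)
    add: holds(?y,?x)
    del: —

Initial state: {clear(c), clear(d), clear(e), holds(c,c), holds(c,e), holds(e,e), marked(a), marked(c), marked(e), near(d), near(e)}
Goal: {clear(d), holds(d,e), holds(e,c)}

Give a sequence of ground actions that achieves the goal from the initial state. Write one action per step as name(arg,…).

move(e,c); move(d,e)

1. move(e,c)  →  {at(e), clear(c), clear(d), clear(e), holds(c,c), holds(c,e), holds(e,c), holds(e,e), marked(a), marked(c), marked(e), near(d), near(e)}
2. move(d,e)  →  {at(d), at(e), clear(c), clear(d), clear(e), holds(c,c), holds(c,e), holds(d,e), holds(e,c), holds(e,e), marked(a), marked(c), marked(e), near(d), near(e)}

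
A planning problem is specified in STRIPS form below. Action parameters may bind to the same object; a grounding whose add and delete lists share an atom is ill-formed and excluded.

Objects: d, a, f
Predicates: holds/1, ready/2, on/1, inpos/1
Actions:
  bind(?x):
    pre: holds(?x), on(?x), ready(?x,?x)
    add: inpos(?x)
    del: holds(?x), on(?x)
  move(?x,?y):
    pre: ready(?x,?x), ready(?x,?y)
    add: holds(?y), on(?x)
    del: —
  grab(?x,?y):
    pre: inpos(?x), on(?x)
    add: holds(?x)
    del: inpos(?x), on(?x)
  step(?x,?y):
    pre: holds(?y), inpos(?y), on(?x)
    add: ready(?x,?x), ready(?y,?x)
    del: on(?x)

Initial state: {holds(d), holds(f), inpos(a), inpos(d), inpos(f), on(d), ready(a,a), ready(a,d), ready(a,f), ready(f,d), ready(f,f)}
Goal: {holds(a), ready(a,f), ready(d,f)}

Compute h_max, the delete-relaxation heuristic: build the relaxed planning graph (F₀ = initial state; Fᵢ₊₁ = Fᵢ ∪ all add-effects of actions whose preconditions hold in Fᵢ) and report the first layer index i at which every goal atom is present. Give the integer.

F0 = init (11 atoms)
F1 = F0 ∪ {holds(a), on(a), on(f), ready(d,d)}  (15 atoms)
F2 = F1 ∪ {ready(d,a), ready(d,f), ready(f,a)}  (18 atoms)
goal ⊆ F2  ⇒  h_max = 2

2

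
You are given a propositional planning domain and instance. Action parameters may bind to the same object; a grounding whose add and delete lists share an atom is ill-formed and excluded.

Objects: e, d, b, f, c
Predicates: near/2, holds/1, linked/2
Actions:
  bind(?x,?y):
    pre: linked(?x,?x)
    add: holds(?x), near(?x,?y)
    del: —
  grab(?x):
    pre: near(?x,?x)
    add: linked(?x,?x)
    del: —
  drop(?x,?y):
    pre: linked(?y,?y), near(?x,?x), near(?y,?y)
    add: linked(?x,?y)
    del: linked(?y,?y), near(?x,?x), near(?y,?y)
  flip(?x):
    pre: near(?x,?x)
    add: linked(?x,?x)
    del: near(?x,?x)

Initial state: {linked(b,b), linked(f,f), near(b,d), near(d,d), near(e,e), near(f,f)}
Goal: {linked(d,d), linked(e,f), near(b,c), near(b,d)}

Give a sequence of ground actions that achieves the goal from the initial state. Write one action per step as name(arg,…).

1. bind(b,c)  →  {holds(b), linked(b,b), linked(f,f), near(b,c), near(b,d), near(d,d), near(e,e), near(f,f)}
2. grab(d)  →  {holds(b), linked(b,b), linked(d,d), linked(f,f), near(b,c), near(b,d), near(d,d), near(e,e), near(f,f)}
3. drop(e,f)  →  {holds(b), linked(b,b), linked(d,d), linked(e,f), near(b,c), near(b,d), near(d,d)}

bind(b,c); grab(d); drop(e,f)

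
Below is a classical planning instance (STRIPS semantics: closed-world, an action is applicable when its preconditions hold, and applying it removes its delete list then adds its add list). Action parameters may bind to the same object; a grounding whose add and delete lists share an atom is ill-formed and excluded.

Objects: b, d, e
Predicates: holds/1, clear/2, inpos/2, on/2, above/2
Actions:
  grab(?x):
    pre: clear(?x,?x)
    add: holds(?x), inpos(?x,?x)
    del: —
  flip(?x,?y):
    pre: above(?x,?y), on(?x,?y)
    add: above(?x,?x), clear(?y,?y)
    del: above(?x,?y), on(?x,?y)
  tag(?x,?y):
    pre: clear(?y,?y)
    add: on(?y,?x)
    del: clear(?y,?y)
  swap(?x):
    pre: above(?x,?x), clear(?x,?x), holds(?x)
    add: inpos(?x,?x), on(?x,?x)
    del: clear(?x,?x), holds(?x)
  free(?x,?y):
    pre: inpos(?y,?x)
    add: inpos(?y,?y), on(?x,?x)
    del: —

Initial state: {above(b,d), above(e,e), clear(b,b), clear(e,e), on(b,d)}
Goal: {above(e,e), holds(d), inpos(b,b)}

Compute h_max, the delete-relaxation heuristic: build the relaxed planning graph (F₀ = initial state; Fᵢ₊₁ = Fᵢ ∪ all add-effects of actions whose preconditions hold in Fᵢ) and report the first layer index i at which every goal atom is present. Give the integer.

F0 = init (5 atoms)
F1 = F0 ∪ {above(b,b), clear(d,d), holds(b), holds(e), inpos(b,b), inpos(e,e), on(b,b), on(b,e), on(e,b), on(e,d), on(e,e)}  (16 atoms)
F2 = F1 ∪ {holds(d), inpos(d,d), on(d,b), on(d,d), on(d,e)}  (21 atoms)
goal ⊆ F2  ⇒  h_max = 2

2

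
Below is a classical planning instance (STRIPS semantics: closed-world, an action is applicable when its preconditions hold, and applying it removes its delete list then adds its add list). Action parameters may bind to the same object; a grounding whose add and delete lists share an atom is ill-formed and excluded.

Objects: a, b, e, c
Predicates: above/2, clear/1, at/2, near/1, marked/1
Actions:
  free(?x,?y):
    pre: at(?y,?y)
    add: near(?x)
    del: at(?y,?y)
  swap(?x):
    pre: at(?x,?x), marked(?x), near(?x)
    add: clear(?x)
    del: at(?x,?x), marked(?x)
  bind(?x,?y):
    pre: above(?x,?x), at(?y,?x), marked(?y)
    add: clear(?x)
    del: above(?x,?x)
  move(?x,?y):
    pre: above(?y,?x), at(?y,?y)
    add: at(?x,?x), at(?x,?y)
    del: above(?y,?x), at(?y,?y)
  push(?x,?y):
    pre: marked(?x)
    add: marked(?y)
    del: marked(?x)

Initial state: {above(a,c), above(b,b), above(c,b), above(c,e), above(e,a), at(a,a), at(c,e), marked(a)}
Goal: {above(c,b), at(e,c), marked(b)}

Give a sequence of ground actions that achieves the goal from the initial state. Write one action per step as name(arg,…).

1. move(c,a)  →  {above(b,b), above(c,b), above(c,e), above(e,a), at(c,a), at(c,c), at(c,e), marked(a)}
2. move(e,c)  →  {above(b,b), above(c,b), above(e,a), at(c,a), at(c,e), at(e,c), at(e,e), marked(a)}
3. push(a,b)  →  {above(b,b), above(c,b), above(e,a), at(c,a), at(c,e), at(e,c), at(e,e), marked(b)}

move(c,a); move(e,c); push(a,b)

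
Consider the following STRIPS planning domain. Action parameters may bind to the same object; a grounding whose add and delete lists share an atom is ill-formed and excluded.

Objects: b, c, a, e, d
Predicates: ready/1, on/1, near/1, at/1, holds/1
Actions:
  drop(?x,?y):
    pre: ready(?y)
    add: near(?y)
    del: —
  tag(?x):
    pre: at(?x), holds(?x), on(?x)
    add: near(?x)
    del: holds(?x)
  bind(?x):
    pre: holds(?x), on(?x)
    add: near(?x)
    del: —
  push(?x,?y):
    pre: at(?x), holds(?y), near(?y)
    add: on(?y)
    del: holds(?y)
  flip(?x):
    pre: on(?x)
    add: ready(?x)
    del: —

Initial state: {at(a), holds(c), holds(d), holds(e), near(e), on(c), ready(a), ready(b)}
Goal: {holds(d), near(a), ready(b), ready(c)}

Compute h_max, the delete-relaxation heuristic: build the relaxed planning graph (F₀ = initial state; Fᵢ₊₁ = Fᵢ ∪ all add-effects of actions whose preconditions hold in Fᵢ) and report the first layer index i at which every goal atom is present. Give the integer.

1

F0 = init (8 atoms)
F1 = F0 ∪ {near(a), near(b), near(c), on(e), ready(c)}  (13 atoms)
goal ⊆ F1  ⇒  h_max = 1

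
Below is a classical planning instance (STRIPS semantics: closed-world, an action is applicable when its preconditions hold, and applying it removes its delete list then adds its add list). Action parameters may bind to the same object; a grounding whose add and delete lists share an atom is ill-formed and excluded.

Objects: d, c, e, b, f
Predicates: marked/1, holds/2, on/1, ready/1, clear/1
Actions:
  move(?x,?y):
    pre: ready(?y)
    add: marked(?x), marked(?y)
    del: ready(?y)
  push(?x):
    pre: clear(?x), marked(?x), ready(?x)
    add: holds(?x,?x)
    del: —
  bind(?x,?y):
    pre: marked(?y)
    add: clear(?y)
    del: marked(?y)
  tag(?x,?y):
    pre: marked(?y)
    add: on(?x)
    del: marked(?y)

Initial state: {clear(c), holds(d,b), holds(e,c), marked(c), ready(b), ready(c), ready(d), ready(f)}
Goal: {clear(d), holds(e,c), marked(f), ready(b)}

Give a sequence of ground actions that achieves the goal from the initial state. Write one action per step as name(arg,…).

move(d,f); bind(d,d)

1. move(d,f)  →  {clear(c), holds(d,b), holds(e,c), marked(c), marked(d), marked(f), ready(b), ready(c), ready(d)}
2. bind(d,d)  →  {clear(c), clear(d), holds(d,b), holds(e,c), marked(c), marked(f), ready(b), ready(c), ready(d)}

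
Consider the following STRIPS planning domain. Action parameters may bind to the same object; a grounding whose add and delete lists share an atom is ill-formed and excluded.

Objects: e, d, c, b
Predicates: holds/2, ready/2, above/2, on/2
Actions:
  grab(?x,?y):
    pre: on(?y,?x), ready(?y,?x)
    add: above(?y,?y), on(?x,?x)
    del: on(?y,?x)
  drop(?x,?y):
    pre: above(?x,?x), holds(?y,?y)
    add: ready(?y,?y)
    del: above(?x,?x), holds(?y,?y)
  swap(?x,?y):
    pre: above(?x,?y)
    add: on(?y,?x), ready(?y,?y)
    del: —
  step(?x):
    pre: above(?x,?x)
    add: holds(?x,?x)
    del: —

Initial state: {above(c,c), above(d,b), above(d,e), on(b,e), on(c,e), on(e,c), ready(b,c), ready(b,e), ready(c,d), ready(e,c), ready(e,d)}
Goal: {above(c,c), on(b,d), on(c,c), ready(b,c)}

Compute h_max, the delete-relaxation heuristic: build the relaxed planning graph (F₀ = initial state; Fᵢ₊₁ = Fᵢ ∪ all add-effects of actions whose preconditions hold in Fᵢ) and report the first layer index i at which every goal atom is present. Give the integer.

1

F0 = init (11 atoms)
F1 = F0 ∪ {above(b,b), above(e,e), holds(c,c), on(b,d), on(c,c), on(e,d), on(e,e), ready(b,b), ready(c,c), ready(e,e)}  (21 atoms)
goal ⊆ F1  ⇒  h_max = 1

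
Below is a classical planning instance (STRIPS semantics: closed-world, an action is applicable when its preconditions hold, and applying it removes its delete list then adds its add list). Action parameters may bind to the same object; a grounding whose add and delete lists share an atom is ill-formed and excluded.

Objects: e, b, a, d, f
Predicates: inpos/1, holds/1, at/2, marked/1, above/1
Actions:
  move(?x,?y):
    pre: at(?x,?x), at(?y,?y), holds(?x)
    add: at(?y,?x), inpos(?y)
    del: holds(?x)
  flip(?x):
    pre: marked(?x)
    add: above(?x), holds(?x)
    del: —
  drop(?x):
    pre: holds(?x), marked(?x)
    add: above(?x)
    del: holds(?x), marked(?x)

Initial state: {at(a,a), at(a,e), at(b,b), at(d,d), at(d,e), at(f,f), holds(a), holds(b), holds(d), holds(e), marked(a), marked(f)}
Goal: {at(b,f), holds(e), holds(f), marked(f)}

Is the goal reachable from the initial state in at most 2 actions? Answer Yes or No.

No

1. flip(f)  →  {above(f), at(a,a), at(a,e), at(b,b), at(d,d), at(d,e), at(f,f), holds(a), holds(b), holds(d), holds(e), holds(f), marked(a), marked(f)}
2. move(f,b)  →  {above(f), at(a,a), at(a,e), at(b,b), at(b,f), at(d,d), at(d,e), at(f,f), holds(a), holds(b), holds(d), holds(e), inpos(b), marked(a), marked(f)}
3. flip(f)  →  {above(f), at(a,a), at(a,e), at(b,b), at(b,f), at(d,d), at(d,e), at(f,f), holds(a), holds(b), holds(d), holds(e), holds(f), inpos(b), marked(a), marked(f)}
optimal plan length = 3; 3 > 2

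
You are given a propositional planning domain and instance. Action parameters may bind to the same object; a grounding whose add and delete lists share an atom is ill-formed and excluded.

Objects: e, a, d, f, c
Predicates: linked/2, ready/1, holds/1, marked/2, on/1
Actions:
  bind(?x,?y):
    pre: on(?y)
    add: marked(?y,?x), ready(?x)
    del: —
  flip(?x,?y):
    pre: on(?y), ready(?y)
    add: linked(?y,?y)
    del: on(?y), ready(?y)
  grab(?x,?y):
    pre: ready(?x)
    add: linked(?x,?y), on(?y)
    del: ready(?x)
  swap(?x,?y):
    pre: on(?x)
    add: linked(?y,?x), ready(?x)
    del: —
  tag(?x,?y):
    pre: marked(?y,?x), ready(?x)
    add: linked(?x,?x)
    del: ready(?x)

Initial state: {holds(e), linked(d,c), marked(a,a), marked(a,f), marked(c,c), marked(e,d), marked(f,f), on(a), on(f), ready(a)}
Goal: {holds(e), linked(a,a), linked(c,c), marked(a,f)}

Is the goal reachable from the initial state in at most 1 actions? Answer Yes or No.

No

1. bind(c,a)  →  {holds(e), linked(d,c), marked(a,a), marked(a,c), marked(a,f), marked(c,c), marked(e,d), marked(f,f), on(a), on(f), ready(a), ready(c)}
2. flip(e,a)  →  {holds(e), linked(a,a), linked(d,c), marked(a,a), marked(a,c), marked(a,f), marked(c,c), marked(e,d), marked(f,f), on(f), ready(c)}
3. grab(c,c)  →  {holds(e), linked(a,a), linked(c,c), linked(d,c), marked(a,a), marked(a,c), marked(a,f), marked(c,c), marked(e,d), marked(f,f), on(c), on(f)}
optimal plan length = 3; 3 > 1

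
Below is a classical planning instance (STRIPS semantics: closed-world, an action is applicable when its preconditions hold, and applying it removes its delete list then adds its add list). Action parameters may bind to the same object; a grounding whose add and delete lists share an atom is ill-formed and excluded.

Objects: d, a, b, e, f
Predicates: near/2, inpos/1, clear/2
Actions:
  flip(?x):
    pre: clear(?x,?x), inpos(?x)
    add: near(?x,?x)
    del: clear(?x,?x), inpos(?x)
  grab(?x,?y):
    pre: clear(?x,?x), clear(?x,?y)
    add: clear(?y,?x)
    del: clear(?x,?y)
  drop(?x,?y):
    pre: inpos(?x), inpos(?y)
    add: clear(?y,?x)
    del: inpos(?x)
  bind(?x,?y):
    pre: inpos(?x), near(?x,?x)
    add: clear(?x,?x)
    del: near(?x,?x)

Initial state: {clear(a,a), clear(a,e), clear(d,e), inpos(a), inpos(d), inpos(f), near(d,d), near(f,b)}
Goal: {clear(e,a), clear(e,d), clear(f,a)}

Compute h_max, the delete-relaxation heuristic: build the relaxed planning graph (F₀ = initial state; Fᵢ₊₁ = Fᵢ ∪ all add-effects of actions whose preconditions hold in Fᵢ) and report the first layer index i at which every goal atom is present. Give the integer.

2

F0 = init (8 atoms)
F1 = F0 ∪ {clear(a,d), clear(a,f), clear(d,a), clear(d,d), clear(d,f), clear(e,a), clear(f,a), clear(f,d), clear(f,f), near(a,a)}  (18 atoms)
F2 = F1 ∪ {clear(e,d), near(f,f)}  (20 atoms)
goal ⊆ F2  ⇒  h_max = 2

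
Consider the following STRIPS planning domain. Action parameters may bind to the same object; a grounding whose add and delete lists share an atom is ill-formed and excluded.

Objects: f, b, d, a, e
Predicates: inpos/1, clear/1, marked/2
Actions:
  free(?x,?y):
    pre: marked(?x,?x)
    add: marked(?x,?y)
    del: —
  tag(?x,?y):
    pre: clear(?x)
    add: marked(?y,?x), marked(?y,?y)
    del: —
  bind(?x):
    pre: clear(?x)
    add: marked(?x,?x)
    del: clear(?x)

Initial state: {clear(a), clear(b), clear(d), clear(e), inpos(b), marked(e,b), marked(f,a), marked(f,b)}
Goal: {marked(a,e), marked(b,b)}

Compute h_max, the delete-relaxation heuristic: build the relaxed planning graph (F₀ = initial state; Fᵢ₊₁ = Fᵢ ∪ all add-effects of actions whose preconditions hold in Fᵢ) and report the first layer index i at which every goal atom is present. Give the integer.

F0 = init (8 atoms)
F1 = F0 ∪ {marked(a,a), marked(a,b), marked(a,d), marked(a,e), marked(b,a), marked(b,b), marked(b,d), marked(b,e), marked(d,a), marked(d,b), marked(d,d), marked(d,e), marked(e,a), marked(e,d), marked(e,e), marked(f,d), marked(f,e), marked(f,f)}  (26 atoms)
goal ⊆ F1  ⇒  h_max = 1

1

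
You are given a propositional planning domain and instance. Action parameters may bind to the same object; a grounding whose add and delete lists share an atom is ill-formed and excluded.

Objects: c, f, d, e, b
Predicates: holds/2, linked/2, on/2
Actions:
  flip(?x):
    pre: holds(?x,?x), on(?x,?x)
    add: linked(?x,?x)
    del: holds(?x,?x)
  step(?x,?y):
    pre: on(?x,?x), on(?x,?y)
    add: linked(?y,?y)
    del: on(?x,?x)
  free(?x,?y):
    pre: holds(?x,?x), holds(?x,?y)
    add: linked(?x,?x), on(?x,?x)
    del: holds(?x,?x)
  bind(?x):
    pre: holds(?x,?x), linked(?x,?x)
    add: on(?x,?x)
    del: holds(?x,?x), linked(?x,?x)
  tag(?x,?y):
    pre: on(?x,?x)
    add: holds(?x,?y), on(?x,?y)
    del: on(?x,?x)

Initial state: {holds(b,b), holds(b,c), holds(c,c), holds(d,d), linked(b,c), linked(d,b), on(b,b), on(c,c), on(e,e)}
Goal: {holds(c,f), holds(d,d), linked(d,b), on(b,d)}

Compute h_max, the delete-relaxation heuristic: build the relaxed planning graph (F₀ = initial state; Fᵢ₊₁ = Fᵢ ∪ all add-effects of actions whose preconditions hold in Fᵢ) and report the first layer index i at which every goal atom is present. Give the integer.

1

F0 = init (9 atoms)
F1 = F0 ∪ {holds(b,d), holds(b,e), holds(b,f), holds(c,b), holds(c,d), holds(c,e), holds(c,f), holds(e,b), holds(e,c), holds(e,d), holds(e,f), linked(b,b), linked(c,c), linked(d,d), linked(e,e), on(b,c), on(b,d), on(b,e), on(b,f), on(c,b), on(c,d), on(c,e), on(c,f), on(d,d), on(e,b), on(e,c), on(e,d), on(e,f)}  (37 atoms)
goal ⊆ F1  ⇒  h_max = 1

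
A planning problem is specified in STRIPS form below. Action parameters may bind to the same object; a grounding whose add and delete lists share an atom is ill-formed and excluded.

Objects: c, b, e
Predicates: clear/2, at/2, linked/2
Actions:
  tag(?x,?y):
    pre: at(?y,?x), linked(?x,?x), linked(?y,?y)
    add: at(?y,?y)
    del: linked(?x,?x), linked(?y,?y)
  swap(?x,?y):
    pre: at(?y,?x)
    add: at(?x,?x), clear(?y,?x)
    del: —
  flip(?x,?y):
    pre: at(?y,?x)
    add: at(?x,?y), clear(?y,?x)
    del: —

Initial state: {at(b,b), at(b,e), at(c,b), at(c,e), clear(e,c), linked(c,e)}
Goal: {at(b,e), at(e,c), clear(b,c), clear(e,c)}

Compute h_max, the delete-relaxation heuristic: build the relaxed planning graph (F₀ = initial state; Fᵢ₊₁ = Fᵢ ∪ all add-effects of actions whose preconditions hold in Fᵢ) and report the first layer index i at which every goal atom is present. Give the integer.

2

F0 = init (6 atoms)
F1 = F0 ∪ {at(b,c), at(e,b), at(e,c), at(e,e), clear(b,b), clear(b,e), clear(c,b), clear(c,e)}  (14 atoms)
F2 = F1 ∪ {at(c,c), clear(b,c), clear(e,b), clear(e,e)}  (18 atoms)
goal ⊆ F2  ⇒  h_max = 2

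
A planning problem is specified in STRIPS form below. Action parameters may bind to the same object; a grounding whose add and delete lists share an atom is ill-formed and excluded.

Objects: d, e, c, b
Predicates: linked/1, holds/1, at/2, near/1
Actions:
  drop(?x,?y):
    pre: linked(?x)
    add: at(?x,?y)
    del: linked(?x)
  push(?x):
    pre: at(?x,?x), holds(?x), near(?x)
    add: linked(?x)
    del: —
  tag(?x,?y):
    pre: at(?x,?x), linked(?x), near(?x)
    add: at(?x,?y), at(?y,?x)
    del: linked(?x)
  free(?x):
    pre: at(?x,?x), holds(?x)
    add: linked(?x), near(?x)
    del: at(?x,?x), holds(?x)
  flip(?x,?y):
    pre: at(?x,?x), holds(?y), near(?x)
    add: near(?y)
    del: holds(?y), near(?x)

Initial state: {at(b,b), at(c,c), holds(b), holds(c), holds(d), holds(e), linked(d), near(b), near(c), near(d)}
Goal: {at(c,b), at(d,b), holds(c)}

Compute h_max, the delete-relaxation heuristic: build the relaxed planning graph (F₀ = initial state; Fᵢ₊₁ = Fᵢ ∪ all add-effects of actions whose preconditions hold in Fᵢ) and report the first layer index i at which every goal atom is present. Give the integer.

F0 = init (10 atoms)
F1 = F0 ∪ {at(d,b), at(d,c), at(d,d), at(d,e), linked(b), linked(c), near(e)}  (17 atoms)
F2 = F1 ∪ {at(b,c), at(b,d), at(b,e), at(c,b), at(c,d), at(c,e), at(e,b), at(e,c), at(e,d)}  (26 atoms)
goal ⊆ F2  ⇒  h_max = 2

2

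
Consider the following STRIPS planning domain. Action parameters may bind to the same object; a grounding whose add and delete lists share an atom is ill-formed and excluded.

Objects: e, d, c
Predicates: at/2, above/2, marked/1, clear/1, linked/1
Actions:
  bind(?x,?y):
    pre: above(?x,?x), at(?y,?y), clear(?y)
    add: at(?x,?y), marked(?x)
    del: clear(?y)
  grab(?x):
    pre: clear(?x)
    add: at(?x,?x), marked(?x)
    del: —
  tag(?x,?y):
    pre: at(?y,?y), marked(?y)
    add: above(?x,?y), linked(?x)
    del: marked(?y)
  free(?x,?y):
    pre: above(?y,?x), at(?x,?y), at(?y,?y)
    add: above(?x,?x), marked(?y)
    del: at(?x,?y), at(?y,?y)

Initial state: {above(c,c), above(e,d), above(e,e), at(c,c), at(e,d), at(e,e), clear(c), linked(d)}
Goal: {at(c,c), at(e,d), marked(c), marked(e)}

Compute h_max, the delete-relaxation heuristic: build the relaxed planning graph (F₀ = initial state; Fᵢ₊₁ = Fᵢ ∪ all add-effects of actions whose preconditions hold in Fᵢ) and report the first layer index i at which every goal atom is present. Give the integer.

F0 = init (8 atoms)
F1 = F0 ∪ {at(e,c), marked(c), marked(e)}  (11 atoms)
goal ⊆ F1  ⇒  h_max = 1

1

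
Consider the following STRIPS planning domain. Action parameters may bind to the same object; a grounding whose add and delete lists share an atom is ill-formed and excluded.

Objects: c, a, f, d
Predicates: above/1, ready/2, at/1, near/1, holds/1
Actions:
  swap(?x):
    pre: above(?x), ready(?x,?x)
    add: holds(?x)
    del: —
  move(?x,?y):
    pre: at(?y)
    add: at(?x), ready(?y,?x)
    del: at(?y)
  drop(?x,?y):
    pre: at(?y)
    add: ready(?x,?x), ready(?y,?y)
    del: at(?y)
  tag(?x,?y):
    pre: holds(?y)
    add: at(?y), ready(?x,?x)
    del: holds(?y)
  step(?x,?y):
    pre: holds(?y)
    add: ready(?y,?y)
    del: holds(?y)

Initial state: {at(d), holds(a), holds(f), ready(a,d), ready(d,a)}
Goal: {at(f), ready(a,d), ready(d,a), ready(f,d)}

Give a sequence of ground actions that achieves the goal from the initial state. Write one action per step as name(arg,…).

1. move(f,d)  →  {at(f), holds(a), holds(f), ready(a,d), ready(d,a), ready(d,f)}
2. move(d,f)  →  {at(d), holds(a), holds(f), ready(a,d), ready(d,a), ready(d,f), ready(f,d)}
3. move(f,d)  →  {at(f), holds(a), holds(f), ready(a,d), ready(d,a), ready(d,f), ready(f,d)}

move(f,d); move(d,f); move(f,d)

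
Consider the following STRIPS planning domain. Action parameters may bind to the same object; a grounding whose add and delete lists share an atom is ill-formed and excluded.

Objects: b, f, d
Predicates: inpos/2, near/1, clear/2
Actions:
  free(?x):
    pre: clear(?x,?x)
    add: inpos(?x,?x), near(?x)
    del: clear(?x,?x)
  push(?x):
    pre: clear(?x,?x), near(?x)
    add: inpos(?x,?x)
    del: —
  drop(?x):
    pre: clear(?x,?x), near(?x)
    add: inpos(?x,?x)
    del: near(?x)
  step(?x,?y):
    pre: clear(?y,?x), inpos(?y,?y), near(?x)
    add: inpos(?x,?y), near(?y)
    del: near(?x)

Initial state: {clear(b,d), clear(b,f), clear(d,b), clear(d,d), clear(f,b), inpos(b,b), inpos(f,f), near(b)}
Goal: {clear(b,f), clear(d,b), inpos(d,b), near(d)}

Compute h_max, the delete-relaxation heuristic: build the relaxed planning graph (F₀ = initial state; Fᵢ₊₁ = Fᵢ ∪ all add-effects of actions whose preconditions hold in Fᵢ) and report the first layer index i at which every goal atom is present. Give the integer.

F0 = init (8 atoms)
F1 = F0 ∪ {inpos(b,f), inpos(d,d), near(d), near(f)}  (12 atoms)
F2 = F1 ∪ {inpos(b,d), inpos(d,b), inpos(f,b)}  (15 atoms)
goal ⊆ F2  ⇒  h_max = 2

2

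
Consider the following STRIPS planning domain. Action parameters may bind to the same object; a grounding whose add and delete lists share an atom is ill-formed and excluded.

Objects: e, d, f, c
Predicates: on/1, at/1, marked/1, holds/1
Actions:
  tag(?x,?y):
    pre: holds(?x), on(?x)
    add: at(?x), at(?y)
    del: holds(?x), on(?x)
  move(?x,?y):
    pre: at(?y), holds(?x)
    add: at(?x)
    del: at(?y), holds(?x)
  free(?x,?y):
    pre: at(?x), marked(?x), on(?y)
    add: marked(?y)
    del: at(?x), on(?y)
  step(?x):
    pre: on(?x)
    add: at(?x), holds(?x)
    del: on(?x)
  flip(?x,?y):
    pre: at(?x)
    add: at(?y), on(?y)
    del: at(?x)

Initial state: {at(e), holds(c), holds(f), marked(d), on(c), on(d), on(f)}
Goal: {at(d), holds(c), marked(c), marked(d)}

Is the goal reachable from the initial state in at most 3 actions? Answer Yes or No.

1. tag(f,d)  →  {at(d), at(e), at(f), holds(c), marked(d), on(c), on(d)}
2. free(d,c)  →  {at(e), at(f), holds(c), marked(c), marked(d), on(d)}
3. step(d)  →  {at(d), at(e), at(f), holds(c), holds(d), marked(c), marked(d)}
optimal plan length = 3; 3 ≤ 3

Yes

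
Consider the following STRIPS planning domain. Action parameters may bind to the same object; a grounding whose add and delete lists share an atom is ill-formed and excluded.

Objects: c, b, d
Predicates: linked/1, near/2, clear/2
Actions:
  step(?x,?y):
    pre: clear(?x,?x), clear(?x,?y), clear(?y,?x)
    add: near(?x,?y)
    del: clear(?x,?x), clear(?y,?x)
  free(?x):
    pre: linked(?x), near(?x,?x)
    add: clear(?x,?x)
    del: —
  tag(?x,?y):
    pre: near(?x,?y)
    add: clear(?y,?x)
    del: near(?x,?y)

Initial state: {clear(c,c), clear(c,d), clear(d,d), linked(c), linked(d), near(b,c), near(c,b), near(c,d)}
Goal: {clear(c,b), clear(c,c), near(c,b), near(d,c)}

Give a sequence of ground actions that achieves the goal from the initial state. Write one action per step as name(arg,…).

tag(c,d); step(d,c); tag(b,c)

1. tag(c,d)  →  {clear(c,c), clear(c,d), clear(d,c), clear(d,d), linked(c), linked(d), near(b,c), near(c,b)}
2. step(d,c)  →  {clear(c,c), clear(d,c), linked(c), linked(d), near(b,c), near(c,b), near(d,c)}
3. tag(b,c)  →  {clear(c,b), clear(c,c), clear(d,c), linked(c), linked(d), near(c,b), near(d,c)}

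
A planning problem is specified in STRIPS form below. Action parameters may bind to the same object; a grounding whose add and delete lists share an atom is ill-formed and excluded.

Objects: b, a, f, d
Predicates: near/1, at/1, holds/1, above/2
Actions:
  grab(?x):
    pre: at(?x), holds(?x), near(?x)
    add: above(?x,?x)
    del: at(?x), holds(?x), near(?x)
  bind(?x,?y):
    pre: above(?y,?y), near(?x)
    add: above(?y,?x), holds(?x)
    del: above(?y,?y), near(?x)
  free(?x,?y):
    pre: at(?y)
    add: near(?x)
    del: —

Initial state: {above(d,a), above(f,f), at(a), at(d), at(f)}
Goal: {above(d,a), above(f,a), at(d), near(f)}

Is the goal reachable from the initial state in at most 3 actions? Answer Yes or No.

1. free(a,a)  →  {above(d,a), above(f,f), at(a), at(d), at(f), near(a)}
2. bind(a,f)  →  {above(d,a), above(f,a), at(a), at(d), at(f), holds(a)}
3. free(f,a)  →  {above(d,a), above(f,a), at(a), at(d), at(f), holds(a), near(f)}
optimal plan length = 3; 3 ≤ 3

Yes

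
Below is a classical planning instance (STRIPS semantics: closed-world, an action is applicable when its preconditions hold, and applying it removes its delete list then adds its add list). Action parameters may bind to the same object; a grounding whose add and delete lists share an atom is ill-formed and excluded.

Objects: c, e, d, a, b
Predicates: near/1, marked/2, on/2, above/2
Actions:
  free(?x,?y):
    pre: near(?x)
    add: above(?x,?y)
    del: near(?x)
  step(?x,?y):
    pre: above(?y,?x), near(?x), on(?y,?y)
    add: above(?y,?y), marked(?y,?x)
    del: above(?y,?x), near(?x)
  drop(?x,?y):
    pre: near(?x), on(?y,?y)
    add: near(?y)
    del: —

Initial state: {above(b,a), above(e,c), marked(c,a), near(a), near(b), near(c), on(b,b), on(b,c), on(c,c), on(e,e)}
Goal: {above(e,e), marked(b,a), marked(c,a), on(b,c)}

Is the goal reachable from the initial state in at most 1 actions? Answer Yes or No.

No

1. step(c,e)  →  {above(b,a), above(e,e), marked(c,a), marked(e,c), near(a), near(b), on(b,b), on(b,c), on(c,c), on(e,e)}
2. step(a,b)  →  {above(b,b), above(e,e), marked(b,a), marked(c,a), marked(e,c), near(b), on(b,b), on(b,c), on(c,c), on(e,e)}
optimal plan length = 2; 2 > 1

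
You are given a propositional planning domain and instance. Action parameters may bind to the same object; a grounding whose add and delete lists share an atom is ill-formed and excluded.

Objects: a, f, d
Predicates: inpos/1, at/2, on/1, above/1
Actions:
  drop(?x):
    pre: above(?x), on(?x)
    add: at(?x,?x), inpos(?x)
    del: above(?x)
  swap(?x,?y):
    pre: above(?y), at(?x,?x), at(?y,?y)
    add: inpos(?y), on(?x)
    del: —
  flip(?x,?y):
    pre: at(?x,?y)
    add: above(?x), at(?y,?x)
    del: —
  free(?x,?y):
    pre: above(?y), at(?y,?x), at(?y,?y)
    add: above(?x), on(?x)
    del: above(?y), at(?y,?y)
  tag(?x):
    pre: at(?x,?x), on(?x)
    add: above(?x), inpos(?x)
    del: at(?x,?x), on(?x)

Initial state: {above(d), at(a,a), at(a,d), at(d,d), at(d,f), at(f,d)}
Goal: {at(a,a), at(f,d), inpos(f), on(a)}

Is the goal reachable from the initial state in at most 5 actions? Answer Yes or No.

1. swap(a,d)  →  {above(d), at(a,a), at(a,d), at(d,d), at(d,f), at(f,d), inpos(d), on(a)}
2. free(f,d)  →  {above(f), at(a,a), at(a,d), at(d,f), at(f,d), inpos(d), on(a), on(f)}
3. drop(f)  →  {at(a,a), at(a,d), at(d,f), at(f,d), at(f,f), inpos(d), inpos(f), on(a), on(f)}
optimal plan length = 3; 3 ≤ 5

Yes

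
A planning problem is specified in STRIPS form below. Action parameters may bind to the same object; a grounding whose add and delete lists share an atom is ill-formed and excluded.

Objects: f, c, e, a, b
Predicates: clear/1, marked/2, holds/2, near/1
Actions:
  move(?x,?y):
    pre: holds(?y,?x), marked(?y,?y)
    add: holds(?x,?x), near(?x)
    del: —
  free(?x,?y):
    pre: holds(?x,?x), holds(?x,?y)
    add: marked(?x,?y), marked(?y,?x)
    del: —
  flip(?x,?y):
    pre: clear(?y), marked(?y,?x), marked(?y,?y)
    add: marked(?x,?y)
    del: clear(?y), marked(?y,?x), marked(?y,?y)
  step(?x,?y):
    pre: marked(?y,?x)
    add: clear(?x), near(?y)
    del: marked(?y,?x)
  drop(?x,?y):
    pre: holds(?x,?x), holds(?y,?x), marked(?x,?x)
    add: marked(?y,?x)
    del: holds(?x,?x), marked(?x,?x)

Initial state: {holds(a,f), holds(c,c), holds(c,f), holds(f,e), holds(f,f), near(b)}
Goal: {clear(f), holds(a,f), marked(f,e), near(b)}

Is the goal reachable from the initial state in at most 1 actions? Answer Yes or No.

1. free(f,e)  →  {holds(a,f), holds(c,c), holds(c,f), holds(f,e), holds(f,f), marked(e,f), marked(f,e), near(b)}
2. step(f,e)  →  {clear(f), holds(a,f), holds(c,c), holds(c,f), holds(f,e), holds(f,f), marked(f,e), near(b), near(e)}
optimal plan length = 2; 2 > 1

No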